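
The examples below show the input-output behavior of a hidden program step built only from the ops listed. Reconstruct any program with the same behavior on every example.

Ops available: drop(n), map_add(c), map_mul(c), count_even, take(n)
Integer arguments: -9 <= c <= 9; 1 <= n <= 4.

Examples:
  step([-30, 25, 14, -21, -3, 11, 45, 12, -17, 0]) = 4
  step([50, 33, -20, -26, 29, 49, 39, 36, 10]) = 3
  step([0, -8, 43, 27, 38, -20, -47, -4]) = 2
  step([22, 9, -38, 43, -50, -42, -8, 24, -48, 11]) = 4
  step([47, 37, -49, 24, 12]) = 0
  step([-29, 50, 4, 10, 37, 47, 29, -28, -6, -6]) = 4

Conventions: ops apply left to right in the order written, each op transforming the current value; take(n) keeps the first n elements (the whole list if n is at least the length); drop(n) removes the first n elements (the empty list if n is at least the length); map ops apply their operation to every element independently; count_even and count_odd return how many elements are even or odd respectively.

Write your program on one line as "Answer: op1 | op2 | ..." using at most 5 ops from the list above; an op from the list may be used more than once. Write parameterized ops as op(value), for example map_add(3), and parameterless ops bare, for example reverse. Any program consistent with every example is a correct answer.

map_mul(-6) | drop(3) | map_add(4) | drop(3) | count_even

Check, running the answer program on each example:
  [-30, 25, 14, -21, -3, 11, 45, 12, -17, 0] -> [180, -150, -84, 126, 18, -66, -270, -72, 102, 0] -> [126, 18, -66, -270, -72, 102, 0] -> [130, 22, -62, -266, -68, 106, 4] -> [-266, -68, 106, 4] -> 4
  [50, 33, -20, -26, 29, 49, 39, 36, 10] -> [-300, -198, 120, 156, -174, -294, -234, -216, -60] -> [156, -174, -294, -234, -216, -60] -> [160, -170, -290, -230, -212, -56] -> [-230, -212, -56] -> 3
  [0, -8, 43, 27, 38, -20, -47, -4] -> [0, 48, -258, -162, -228, 120, 282, 24] -> [-162, -228, 120, 282, 24] -> [-158, -224, 124, 286, 28] -> [286, 28] -> 2
  [22, 9, -38, 43, -50, -42, -8, 24, -48, 11] -> [-132, -54, 228, -258, 300, 252, 48, -144, 288, -66] -> [-258, 300, 252, 48, -144, 288, -66] -> [-254, 304, 256, 52, -140, 292, -62] -> [52, -140, 292, -62] -> 4
  [47, 37, -49, 24, 12] -> [-282, -222, 294, -144, -72] -> [-144, -72] -> [-140, -68] -> [] -> 0
  [-29, 50, 4, 10, 37, 47, 29, -28, -6, -6] -> [174, -300, -24, -60, -222, -282, -174, 168, 36, 36] -> [-60, -222, -282, -174, 168, 36, 36] -> [-56, -218, -278, -170, 172, 40, 40] -> [-170, 172, 40, 40] -> 4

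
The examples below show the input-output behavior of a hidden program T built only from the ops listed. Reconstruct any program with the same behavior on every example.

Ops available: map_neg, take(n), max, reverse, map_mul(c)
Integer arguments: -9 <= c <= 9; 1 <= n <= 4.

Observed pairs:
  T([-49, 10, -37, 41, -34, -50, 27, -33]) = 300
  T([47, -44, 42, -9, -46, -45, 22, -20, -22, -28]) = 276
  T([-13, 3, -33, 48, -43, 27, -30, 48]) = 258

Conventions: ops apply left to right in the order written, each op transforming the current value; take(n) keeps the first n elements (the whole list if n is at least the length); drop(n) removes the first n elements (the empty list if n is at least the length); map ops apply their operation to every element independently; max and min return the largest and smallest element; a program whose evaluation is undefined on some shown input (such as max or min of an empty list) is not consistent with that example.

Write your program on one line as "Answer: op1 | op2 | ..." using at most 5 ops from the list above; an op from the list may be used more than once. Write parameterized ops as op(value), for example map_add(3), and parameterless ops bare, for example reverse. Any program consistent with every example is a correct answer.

map_neg | map_mul(-6) | map_neg | reverse | max

Check, running the answer program on each example:
  [-49, 10, -37, 41, -34, -50, 27, -33] -> [49, -10, 37, -41, 34, 50, -27, 33] -> [-294, 60, -222, 246, -204, -300, 162, -198] -> [294, -60, 222, -246, 204, 300, -162, 198] -> [198, -162, 300, 204, -246, 222, -60, 294] -> 300
  [47, -44, 42, -9, -46, -45, 22, -20, -22, -28] -> [-47, 44, -42, 9, 46, 45, -22, 20, 22, 28] -> [282, -264, 252, -54, -276, -270, 132, -120, -132, -168] -> [-282, 264, -252, 54, 276, 270, -132, 120, 132, 168] -> [168, 132, 120, -132, 270, 276, 54, -252, 264, -282] -> 276
  [-13, 3, -33, 48, -43, 27, -30, 48] -> [13, -3, 33, -48, 43, -27, 30, -48] -> [-78, 18, -198, 288, -258, 162, -180, 288] -> [78, -18, 198, -288, 258, -162, 180, -288] -> [-288, 180, -162, 258, -288, 198, -18, 78] -> 258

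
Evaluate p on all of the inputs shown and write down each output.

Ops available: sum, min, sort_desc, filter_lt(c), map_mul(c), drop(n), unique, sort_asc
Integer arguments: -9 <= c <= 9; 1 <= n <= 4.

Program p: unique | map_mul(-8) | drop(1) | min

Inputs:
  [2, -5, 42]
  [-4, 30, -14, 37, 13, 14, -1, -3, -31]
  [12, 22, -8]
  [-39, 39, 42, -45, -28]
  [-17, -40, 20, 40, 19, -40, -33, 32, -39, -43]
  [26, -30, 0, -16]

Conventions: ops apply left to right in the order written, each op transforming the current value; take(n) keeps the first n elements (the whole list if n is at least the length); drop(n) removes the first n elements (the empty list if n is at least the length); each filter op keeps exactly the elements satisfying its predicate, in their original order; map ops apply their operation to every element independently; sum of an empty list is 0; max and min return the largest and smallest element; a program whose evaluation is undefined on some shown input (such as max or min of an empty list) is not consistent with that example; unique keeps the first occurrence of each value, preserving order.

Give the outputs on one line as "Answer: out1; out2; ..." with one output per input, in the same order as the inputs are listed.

Execution, op by op:
  [2, -5, 42] -> [2, -5, 42] -> [-16, 40, -336] -> [40, -336] -> -336
  [-4, 30, -14, 37, 13, 14, -1, -3, -31] -> [-4, 30, -14, 37, 13, 14, -1, -3, -31] -> [32, -240, 112, -296, -104, -112, 8, 24, 248] -> [-240, 112, -296, -104, -112, 8, 24, 248] -> -296
  [12, 22, -8] -> [12, 22, -8] -> [-96, -176, 64] -> [-176, 64] -> -176
  [-39, 39, 42, -45, -28] -> [-39, 39, 42, -45, -28] -> [312, -312, -336, 360, 224] -> [-312, -336, 360, 224] -> -336
  [-17, -40, 20, 40, 19, -40, -33, 32, -39, -43] -> [-17, -40, 20, 40, 19, -33, 32, -39, -43] -> [136, 320, -160, -320, -152, 264, -256, 312, 344] -> [320, -160, -320, -152, 264, -256, 312, 344] -> -320
  [26, -30, 0, -16] -> [26, -30, 0, -16] -> [-208, 240, 0, 128] -> [240, 0, 128] -> 0

-336; -296; -176; -336; -320; 0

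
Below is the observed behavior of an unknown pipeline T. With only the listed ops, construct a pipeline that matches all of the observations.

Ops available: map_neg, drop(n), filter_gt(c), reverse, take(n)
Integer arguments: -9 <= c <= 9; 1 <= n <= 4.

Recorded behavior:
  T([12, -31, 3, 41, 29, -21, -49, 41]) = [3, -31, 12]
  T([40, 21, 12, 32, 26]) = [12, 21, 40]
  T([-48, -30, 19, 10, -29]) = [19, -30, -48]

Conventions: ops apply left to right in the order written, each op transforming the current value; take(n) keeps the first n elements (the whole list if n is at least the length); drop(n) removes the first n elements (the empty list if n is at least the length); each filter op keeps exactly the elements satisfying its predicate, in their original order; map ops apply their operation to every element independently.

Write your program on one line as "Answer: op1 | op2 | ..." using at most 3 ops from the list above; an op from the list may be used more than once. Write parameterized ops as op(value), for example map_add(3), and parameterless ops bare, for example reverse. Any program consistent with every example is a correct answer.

take(3) | reverse

Check, running the answer program on each example:
  [12, -31, 3, 41, 29, -21, -49, 41] -> [12, -31, 3] -> [3, -31, 12]
  [40, 21, 12, 32, 26] -> [40, 21, 12] -> [12, 21, 40]
  [-48, -30, 19, 10, -29] -> [-48, -30, 19] -> [19, -30, -48]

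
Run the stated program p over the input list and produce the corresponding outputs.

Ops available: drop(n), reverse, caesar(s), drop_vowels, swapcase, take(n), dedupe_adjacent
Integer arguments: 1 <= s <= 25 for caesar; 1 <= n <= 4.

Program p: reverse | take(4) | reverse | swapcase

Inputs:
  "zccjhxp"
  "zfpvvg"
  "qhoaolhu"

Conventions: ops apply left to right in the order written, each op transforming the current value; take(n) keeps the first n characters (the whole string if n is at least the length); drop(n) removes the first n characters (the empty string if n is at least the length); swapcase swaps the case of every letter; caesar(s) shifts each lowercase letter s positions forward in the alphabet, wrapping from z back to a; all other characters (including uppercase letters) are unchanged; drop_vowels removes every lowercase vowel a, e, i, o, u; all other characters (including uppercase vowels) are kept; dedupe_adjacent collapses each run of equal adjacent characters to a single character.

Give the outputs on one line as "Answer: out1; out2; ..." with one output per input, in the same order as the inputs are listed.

Execution, op by op:
  "zccjhxp" -> "pxhjccz" -> "pxhj" -> "jhxp" -> "JHXP"
  "zfpvvg" -> "gvvpfz" -> "gvvp" -> "pvvg" -> "PVVG"
  "qhoaolhu" -> "uhloaohq" -> "uhlo" -> "olhu" -> "OLHU"

"JHXP"; "PVVG"; "OLHU"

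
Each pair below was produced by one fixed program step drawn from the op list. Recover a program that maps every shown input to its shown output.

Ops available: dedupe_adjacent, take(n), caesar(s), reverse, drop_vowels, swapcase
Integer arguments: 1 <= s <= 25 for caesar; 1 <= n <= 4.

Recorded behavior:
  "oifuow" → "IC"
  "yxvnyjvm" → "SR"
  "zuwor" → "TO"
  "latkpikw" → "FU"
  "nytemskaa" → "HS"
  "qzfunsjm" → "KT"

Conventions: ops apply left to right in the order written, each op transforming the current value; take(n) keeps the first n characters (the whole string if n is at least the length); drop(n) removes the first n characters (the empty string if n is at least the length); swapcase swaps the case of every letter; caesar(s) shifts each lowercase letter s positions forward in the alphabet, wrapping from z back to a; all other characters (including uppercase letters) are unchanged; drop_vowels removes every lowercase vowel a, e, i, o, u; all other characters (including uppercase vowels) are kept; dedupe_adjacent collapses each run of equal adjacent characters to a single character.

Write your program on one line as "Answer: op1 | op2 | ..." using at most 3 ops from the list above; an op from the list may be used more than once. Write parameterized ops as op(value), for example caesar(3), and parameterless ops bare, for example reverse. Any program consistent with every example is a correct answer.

caesar(20) | take(2) | swapcase

Check, running the answer program on each example:
  "oifuow" -> "iczoiq" -> "ic" -> "IC"
  "yxvnyjvm" -> "srphsdpg" -> "sr" -> "SR"
  "zuwor" -> "toqil" -> "to" -> "TO"
  "latkpikw" -> "funejceq" -> "fu" -> "FU"
  "nytemskaa" -> "hsnygmeuu" -> "hs" -> "HS"
  "qzfunsjm" -> "ktzohmdg" -> "kt" -> "KT"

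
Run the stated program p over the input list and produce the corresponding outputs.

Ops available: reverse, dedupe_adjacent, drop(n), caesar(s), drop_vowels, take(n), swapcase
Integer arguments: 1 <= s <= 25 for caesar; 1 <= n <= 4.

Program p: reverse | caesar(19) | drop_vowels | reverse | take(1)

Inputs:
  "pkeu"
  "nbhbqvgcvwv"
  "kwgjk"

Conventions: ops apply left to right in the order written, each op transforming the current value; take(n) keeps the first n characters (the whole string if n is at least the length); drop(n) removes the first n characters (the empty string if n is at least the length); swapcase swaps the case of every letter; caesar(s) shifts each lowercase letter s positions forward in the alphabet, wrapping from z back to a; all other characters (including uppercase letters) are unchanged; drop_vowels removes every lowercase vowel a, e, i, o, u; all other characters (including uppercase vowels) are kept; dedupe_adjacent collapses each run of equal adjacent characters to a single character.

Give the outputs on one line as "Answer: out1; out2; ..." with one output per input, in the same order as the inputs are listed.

"d"; "g"; "d"

Execution, op by op:
  "pkeu" -> "uekp" -> "nxdi" -> "nxd" -> "dxn" -> "d"
  "nbhbqvgcvwv" -> "vwvcgvqbhbn" -> "opovzojuaug" -> "pvzjg" -> "gjzvp" -> "g"
  "kwgjk" -> "kjgwk" -> "dczpd" -> "dczpd" -> "dpzcd" -> "d"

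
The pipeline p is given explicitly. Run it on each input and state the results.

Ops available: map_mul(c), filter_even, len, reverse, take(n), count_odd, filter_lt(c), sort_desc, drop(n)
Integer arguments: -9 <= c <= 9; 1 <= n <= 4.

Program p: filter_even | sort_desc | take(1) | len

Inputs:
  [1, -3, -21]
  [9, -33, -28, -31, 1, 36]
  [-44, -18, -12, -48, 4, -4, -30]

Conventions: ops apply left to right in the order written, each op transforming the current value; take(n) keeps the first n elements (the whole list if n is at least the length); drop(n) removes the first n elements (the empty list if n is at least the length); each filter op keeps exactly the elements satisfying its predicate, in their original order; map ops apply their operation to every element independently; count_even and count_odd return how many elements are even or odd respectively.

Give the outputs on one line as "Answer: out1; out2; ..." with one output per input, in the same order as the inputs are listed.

Execution, op by op:
  [1, -3, -21] -> [] -> [] -> [] -> 0
  [9, -33, -28, -31, 1, 36] -> [-28, 36] -> [36, -28] -> [36] -> 1
  [-44, -18, -12, -48, 4, -4, -30] -> [-44, -18, -12, -48, 4, -4, -30] -> [4, -4, -12, -18, -30, -44, -48] -> [4] -> 1

0; 1; 1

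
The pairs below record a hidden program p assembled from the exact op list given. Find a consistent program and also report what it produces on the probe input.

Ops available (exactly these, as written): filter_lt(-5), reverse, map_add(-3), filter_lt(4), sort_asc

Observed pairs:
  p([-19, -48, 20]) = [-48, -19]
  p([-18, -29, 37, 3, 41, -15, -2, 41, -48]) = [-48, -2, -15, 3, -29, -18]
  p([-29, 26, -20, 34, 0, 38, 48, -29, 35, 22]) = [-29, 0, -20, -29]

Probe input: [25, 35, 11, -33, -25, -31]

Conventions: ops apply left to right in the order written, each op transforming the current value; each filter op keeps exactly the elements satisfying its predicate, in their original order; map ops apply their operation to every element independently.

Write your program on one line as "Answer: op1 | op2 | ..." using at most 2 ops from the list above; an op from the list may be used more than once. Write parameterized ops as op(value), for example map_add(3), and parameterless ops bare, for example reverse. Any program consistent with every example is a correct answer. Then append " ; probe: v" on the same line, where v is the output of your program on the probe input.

reverse | filter_lt(4) ; probe: [-31, -25, -33]

Check, running the answer program on each example:
  [-19, -48, 20] -> [20, -48, -19] -> [-48, -19]
  [-18, -29, 37, 3, 41, -15, -2, 41, -48] -> [-48, 41, -2, -15, 41, 3, 37, -29, -18] -> [-48, -2, -15, 3, -29, -18]
  [-29, 26, -20, 34, 0, 38, 48, -29, 35, 22] -> [22, 35, -29, 48, 38, 0, 34, -20, 26, -29] -> [-29, 0, -20, -29]
  probe: [25, 35, 11, -33, -25, -31] -> [-31, -25, -33, 11, 35, 25] -> [-31, -25, -33]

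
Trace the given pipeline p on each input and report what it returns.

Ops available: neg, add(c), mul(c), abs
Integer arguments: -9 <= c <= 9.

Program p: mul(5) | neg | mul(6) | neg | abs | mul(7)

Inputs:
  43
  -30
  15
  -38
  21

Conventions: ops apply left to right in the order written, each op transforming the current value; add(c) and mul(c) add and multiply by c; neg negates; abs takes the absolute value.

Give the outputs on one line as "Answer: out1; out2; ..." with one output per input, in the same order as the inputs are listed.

9030; 6300; 3150; 7980; 4410

Execution, op by op:
  43 -> 215 -> -215 -> -1290 -> 1290 -> 1290 -> 9030
  -30 -> -150 -> 150 -> 900 -> -900 -> 900 -> 6300
  15 -> 75 -> -75 -> -450 -> 450 -> 450 -> 3150
  -38 -> -190 -> 190 -> 1140 -> -1140 -> 1140 -> 7980
  21 -> 105 -> -105 -> -630 -> 630 -> 630 -> 4410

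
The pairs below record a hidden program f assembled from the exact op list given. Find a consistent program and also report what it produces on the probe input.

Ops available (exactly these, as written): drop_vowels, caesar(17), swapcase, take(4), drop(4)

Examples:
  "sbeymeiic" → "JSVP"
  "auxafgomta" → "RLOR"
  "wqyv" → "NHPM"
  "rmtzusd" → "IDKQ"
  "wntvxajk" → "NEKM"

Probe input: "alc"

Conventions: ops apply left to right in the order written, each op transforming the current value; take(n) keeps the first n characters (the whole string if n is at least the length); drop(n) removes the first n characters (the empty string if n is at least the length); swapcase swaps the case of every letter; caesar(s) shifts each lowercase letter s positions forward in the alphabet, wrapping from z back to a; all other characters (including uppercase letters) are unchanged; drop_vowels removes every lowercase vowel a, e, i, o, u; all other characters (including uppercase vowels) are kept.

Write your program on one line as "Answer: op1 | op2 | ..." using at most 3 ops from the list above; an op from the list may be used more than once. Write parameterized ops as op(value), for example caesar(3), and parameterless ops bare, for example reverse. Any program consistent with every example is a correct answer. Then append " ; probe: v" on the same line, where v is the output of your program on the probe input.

take(4) | caesar(17) | swapcase ; probe: "RCT"

Check, running the answer program on each example:
  "sbeymeiic" -> "sbey" -> "jsvp" -> "JSVP"
  "auxafgomta" -> "auxa" -> "rlor" -> "RLOR"
  "wqyv" -> "wqyv" -> "nhpm" -> "NHPM"
  "rmtzusd" -> "rmtz" -> "idkq" -> "IDKQ"
  "wntvxajk" -> "wntv" -> "nekm" -> "NEKM"
  probe: "alc" -> "alc" -> "rct" -> "RCT"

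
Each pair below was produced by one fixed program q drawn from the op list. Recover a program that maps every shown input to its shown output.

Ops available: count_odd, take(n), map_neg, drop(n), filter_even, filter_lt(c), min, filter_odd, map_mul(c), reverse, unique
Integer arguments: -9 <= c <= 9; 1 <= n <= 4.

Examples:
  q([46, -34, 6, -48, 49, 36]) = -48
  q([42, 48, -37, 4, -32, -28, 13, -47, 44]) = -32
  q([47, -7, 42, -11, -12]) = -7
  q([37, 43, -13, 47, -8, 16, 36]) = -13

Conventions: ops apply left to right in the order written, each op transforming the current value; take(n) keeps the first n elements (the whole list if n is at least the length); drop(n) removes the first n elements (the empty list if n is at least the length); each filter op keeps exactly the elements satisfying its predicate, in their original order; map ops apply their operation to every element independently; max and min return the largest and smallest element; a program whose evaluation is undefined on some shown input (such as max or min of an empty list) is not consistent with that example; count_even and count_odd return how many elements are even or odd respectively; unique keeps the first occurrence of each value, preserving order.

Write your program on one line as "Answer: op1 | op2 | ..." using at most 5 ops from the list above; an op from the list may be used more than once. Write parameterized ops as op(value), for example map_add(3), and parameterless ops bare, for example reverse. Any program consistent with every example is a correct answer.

reverse | drop(2) | take(4) | min

Check, running the answer program on each example:
  [46, -34, 6, -48, 49, 36] -> [36, 49, -48, 6, -34, 46] -> [-48, 6, -34, 46] -> [-48, 6, -34, 46] -> -48
  [42, 48, -37, 4, -32, -28, 13, -47, 44] -> [44, -47, 13, -28, -32, 4, -37, 48, 42] -> [13, -28, -32, 4, -37, 48, 42] -> [13, -28, -32, 4] -> -32
  [47, -7, 42, -11, -12] -> [-12, -11, 42, -7, 47] -> [42, -7, 47] -> [42, -7, 47] -> -7
  [37, 43, -13, 47, -8, 16, 36] -> [36, 16, -8, 47, -13, 43, 37] -> [-8, 47, -13, 43, 37] -> [-8, 47, -13, 43] -> -13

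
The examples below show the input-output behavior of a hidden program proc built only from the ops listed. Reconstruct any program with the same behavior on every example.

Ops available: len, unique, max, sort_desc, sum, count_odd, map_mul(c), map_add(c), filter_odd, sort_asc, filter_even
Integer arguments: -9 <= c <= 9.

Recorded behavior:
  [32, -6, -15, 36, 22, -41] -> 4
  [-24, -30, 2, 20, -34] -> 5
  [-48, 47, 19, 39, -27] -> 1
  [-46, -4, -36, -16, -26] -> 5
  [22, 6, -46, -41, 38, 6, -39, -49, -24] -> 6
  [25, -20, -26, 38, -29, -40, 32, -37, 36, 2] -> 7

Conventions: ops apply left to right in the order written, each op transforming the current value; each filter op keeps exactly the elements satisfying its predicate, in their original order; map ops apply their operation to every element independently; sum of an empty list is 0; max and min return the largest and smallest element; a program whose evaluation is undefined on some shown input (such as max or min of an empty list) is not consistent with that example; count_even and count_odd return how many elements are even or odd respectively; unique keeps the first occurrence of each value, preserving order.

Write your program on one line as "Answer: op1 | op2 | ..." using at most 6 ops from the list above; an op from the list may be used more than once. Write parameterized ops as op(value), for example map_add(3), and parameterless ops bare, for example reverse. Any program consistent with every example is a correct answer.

map_mul(-5) | map_add(-6) | filter_even | map_mul(7) | sort_desc | len

Check, running the answer program on each example:
  [32, -6, -15, 36, 22, -41] -> [-160, 30, 75, -180, -110, 205] -> [-166, 24, 69, -186, -116, 199] -> [-166, 24, -186, -116] -> [-1162, 168, -1302, -812] -> [168, -812, -1162, -1302] -> 4
  [-24, -30, 2, 20, -34] -> [120, 150, -10, -100, 170] -> [114, 144, -16, -106, 164] -> [114, 144, -16, -106, 164] -> [798, 1008, -112, -742, 1148] -> [1148, 1008, 798, -112, -742] -> 5
  [-48, 47, 19, 39, -27] -> [240, -235, -95, -195, 135] -> [234, -241, -101, -201, 129] -> [234] -> [1638] -> [1638] -> 1
  [-46, -4, -36, -16, -26] -> [230, 20, 180, 80, 130] -> [224, 14, 174, 74, 124] -> [224, 14, 174, 74, 124] -> [1568, 98, 1218, 518, 868] -> [1568, 1218, 868, 518, 98] -> 5
  [22, 6, -46, -41, 38, 6, -39, -49, -24] -> [-110, -30, 230, 205, -190, -30, 195, 245, 120] -> [-116, -36, 224, 199, -196, -36, 189, 239, 114] -> [-116, -36, 224, -196, -36, 114] -> [-812, -252, 1568, -1372, -252, 798] -> [1568, 798, -252, -252, -812, -1372] -> 6
  [25, -20, -26, 38, -29, -40, 32, -37, 36, 2] -> [-125, 100, 130, -190, 145, 200, -160, 185, -180, -10] -> [-131, 94, 124, -196, 139, 194, -166, 179, -186, -16] -> [94, 124, -196, 194, -166, -186, -16] -> [658, 868, -1372, 1358, -1162, -1302, -112] -> [1358, 868, 658, -112, -1162, -1302, -1372] -> 7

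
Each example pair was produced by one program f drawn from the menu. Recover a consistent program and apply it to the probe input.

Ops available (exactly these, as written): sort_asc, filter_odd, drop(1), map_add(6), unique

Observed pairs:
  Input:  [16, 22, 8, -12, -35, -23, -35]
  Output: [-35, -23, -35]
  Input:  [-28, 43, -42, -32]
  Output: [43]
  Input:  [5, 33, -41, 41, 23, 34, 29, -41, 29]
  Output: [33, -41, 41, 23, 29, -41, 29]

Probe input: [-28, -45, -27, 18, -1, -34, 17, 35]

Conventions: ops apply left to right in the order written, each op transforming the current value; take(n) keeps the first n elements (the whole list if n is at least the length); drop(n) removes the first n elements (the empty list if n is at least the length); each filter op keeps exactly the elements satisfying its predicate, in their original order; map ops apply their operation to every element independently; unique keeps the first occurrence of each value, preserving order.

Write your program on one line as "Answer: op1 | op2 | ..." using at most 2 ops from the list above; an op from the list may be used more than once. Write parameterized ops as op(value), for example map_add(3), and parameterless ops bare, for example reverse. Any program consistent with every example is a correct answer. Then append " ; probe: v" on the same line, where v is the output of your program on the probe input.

drop(1) | filter_odd ; probe: [-45, -27, -1, 17, 35]

Check, running the answer program on each example:
  [16, 22, 8, -12, -35, -23, -35] -> [22, 8, -12, -35, -23, -35] -> [-35, -23, -35]
  [-28, 43, -42, -32] -> [43, -42, -32] -> [43]
  [5, 33, -41, 41, 23, 34, 29, -41, 29] -> [33, -41, 41, 23, 34, 29, -41, 29] -> [33, -41, 41, 23, 29, -41, 29]
  probe: [-28, -45, -27, 18, -1, -34, 17, 35] -> [-45, -27, 18, -1, -34, 17, 35] -> [-45, -27, -1, 17, 35]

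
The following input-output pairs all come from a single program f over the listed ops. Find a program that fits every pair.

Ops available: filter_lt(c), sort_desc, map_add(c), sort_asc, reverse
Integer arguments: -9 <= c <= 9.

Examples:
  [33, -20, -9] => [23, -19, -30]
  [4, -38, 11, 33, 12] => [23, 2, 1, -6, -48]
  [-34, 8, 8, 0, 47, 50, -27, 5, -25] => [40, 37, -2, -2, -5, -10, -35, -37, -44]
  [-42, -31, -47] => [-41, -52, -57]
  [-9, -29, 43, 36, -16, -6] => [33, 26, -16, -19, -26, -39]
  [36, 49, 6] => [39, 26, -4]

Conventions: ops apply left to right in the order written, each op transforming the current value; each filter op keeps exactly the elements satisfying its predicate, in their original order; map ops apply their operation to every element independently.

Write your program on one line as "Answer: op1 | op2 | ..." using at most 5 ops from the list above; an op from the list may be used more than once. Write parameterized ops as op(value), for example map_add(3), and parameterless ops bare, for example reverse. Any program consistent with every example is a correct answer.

map_add(-6) | sort_asc | sort_desc | map_add(-4)

Check, running the answer program on each example:
  [33, -20, -9] -> [27, -26, -15] -> [-26, -15, 27] -> [27, -15, -26] -> [23, -19, -30]
  [4, -38, 11, 33, 12] -> [-2, -44, 5, 27, 6] -> [-44, -2, 5, 6, 27] -> [27, 6, 5, -2, -44] -> [23, 2, 1, -6, -48]
  [-34, 8, 8, 0, 47, 50, -27, 5, -25] -> [-40, 2, 2, -6, 41, 44, -33, -1, -31] -> [-40, -33, -31, -6, -1, 2, 2, 41, 44] -> [44, 41, 2, 2, -1, -6, -31, -33, -40] -> [40, 37, -2, -2, -5, -10, -35, -37, -44]
  [-42, -31, -47] -> [-48, -37, -53] -> [-53, -48, -37] -> [-37, -48, -53] -> [-41, -52, -57]
  [-9, -29, 43, 36, -16, -6] -> [-15, -35, 37, 30, -22, -12] -> [-35, -22, -15, -12, 30, 37] -> [37, 30, -12, -15, -22, -35] -> [33, 26, -16, -19, -26, -39]
  [36, 49, 6] -> [30, 43, 0] -> [0, 30, 43] -> [43, 30, 0] -> [39, 26, -4]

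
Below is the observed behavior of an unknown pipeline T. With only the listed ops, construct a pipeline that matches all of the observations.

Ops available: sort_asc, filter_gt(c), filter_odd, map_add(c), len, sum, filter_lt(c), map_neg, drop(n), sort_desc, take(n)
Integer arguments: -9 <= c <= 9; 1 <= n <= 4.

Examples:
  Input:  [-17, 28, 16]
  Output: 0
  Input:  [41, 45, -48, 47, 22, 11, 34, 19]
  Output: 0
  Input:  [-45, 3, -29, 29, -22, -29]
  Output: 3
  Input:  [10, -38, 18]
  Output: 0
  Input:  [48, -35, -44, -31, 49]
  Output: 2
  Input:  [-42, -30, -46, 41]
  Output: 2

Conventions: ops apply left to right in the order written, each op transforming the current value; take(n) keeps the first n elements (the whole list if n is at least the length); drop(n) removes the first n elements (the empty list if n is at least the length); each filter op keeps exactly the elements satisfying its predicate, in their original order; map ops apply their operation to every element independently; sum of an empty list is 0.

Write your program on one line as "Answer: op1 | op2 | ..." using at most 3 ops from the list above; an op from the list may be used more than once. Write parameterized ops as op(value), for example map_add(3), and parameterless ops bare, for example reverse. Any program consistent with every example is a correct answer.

filter_lt(-3) | drop(1) | len

Check, running the answer program on each example:
  [-17, 28, 16] -> [-17] -> [] -> 0
  [41, 45, -48, 47, 22, 11, 34, 19] -> [-48] -> [] -> 0
  [-45, 3, -29, 29, -22, -29] -> [-45, -29, -22, -29] -> [-29, -22, -29] -> 3
  [10, -38, 18] -> [-38] -> [] -> 0
  [48, -35, -44, -31, 49] -> [-35, -44, -31] -> [-44, -31] -> 2
  [-42, -30, -46, 41] -> [-42, -30, -46] -> [-30, -46] -> 2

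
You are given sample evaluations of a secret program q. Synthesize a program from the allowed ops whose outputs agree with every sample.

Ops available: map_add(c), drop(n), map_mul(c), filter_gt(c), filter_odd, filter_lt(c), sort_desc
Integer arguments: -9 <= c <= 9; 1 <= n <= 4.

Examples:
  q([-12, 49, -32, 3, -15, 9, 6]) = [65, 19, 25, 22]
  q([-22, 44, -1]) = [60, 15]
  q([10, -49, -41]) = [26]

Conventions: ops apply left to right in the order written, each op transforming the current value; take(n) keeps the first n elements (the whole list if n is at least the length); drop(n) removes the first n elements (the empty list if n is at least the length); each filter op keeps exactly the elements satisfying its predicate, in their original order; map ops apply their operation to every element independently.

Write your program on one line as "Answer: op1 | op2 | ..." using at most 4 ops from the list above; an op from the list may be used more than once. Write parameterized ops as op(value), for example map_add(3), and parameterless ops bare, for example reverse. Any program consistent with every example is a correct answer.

filter_gt(-6) | map_add(9) | map_add(7)

Check, running the answer program on each example:
  [-12, 49, -32, 3, -15, 9, 6] -> [49, 3, 9, 6] -> [58, 12, 18, 15] -> [65, 19, 25, 22]
  [-22, 44, -1] -> [44, -1] -> [53, 8] -> [60, 15]
  [10, -49, -41] -> [10] -> [19] -> [26]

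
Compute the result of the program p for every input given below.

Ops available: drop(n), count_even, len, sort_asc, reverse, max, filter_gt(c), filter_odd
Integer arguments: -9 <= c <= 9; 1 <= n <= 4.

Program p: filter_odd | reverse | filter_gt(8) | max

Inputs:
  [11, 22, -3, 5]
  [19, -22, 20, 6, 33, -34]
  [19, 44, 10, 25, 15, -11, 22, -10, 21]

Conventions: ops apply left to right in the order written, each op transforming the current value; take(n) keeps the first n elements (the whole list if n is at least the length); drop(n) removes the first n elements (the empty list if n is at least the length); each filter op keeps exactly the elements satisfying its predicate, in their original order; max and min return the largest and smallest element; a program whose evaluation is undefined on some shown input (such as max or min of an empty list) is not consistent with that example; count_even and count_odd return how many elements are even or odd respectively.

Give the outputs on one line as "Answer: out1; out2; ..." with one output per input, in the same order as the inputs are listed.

11; 33; 25

Execution, op by op:
  [11, 22, -3, 5] -> [11, -3, 5] -> [5, -3, 11] -> [11] -> 11
  [19, -22, 20, 6, 33, -34] -> [19, 33] -> [33, 19] -> [33, 19] -> 33
  [19, 44, 10, 25, 15, -11, 22, -10, 21] -> [19, 25, 15, -11, 21] -> [21, -11, 15, 25, 19] -> [21, 15, 25, 19] -> 25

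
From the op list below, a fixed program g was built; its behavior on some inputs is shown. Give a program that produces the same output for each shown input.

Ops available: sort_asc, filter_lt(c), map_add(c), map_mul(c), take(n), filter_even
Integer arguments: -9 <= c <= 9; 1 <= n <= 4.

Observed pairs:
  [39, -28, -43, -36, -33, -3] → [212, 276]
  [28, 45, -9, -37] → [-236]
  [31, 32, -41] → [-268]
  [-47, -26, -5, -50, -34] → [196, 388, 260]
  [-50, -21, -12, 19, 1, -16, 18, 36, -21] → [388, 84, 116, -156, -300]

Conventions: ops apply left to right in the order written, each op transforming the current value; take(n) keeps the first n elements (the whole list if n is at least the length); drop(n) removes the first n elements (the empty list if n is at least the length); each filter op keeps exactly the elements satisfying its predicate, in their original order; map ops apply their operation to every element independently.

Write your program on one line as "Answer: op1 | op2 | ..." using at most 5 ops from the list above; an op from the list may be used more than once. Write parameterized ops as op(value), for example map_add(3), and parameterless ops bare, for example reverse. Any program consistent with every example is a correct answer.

map_add(2) | filter_even | map_mul(4) | map_add(-2) | map_mul(-2)

Check, running the answer program on each example:
  [39, -28, -43, -36, -33, -3] -> [41, -26, -41, -34, -31, -1] -> [-26, -34] -> [-104, -136] -> [-106, -138] -> [212, 276]
  [28, 45, -9, -37] -> [30, 47, -7, -35] -> [30] -> [120] -> [118] -> [-236]
  [31, 32, -41] -> [33, 34, -39] -> [34] -> [136] -> [134] -> [-268]
  [-47, -26, -5, -50, -34] -> [-45, -24, -3, -48, -32] -> [-24, -48, -32] -> [-96, -192, -128] -> [-98, -194, -130] -> [196, 388, 260]
  [-50, -21, -12, 19, 1, -16, 18, 36, -21] -> [-48, -19, -10, 21, 3, -14, 20, 38, -19] -> [-48, -10, -14, 20, 38] -> [-192, -40, -56, 80, 152] -> [-194, -42, -58, 78, 150] -> [388, 84, 116, -156, -300]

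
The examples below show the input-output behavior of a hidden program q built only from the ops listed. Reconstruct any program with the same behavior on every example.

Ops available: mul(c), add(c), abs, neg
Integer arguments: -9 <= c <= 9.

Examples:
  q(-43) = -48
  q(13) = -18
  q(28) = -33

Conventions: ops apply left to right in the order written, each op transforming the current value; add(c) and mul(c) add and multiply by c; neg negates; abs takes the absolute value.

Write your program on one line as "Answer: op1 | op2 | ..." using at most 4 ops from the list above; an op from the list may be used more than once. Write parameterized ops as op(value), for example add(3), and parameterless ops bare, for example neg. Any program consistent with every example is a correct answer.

neg | abs | add(5) | mul(-1)

Check, running the answer program on each example:
  -43 -> 43 -> 43 -> 48 -> -48
  13 -> -13 -> 13 -> 18 -> -18
  28 -> -28 -> 28 -> 33 -> -33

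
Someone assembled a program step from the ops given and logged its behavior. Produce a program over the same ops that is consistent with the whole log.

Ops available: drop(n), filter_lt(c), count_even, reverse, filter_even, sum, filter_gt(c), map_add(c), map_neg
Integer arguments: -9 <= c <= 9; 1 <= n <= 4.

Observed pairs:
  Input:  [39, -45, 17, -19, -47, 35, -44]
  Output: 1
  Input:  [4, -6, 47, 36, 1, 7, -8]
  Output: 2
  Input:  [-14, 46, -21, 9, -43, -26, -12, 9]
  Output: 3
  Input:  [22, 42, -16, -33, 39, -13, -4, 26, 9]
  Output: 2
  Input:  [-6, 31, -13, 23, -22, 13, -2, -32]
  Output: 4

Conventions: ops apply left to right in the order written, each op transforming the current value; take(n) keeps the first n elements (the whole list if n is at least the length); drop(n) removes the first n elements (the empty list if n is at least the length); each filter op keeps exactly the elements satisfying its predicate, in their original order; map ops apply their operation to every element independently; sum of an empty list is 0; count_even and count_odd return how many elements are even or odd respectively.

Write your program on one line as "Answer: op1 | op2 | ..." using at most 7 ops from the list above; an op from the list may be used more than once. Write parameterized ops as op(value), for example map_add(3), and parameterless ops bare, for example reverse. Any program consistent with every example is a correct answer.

map_neg | filter_gt(-6) | filter_gt(-2) | map_add(-2) | map_neg | count_even

Check, running the answer program on each example:
  [39, -45, 17, -19, -47, 35, -44] -> [-39, 45, -17, 19, 47, -35, 44] -> [45, 19, 47, 44] -> [45, 19, 47, 44] -> [43, 17, 45, 42] -> [-43, -17, -45, -42] -> 1
  [4, -6, 47, 36, 1, 7, -8] -> [-4, 6, -47, -36, -1, -7, 8] -> [-4, 6, -1, 8] -> [6, -1, 8] -> [4, -3, 6] -> [-4, 3, -6] -> 2
  [-14, 46, -21, 9, -43, -26, -12, 9] -> [14, -46, 21, -9, 43, 26, 12, -9] -> [14, 21, 43, 26, 12] -> [14, 21, 43, 26, 12] -> [12, 19, 41, 24, 10] -> [-12, -19, -41, -24, -10] -> 3
  [22, 42, -16, -33, 39, -13, -4, 26, 9] -> [-22, -42, 16, 33, -39, 13, 4, -26, -9] -> [16, 33, 13, 4] -> [16, 33, 13, 4] -> [14, 31, 11, 2] -> [-14, -31, -11, -2] -> 2
  [-6, 31, -13, 23, -22, 13, -2, -32] -> [6, -31, 13, -23, 22, -13, 2, 32] -> [6, 13, 22, 2, 32] -> [6, 13, 22, 2, 32] -> [4, 11, 20, 0, 30] -> [-4, -11, -20, 0, -30] -> 4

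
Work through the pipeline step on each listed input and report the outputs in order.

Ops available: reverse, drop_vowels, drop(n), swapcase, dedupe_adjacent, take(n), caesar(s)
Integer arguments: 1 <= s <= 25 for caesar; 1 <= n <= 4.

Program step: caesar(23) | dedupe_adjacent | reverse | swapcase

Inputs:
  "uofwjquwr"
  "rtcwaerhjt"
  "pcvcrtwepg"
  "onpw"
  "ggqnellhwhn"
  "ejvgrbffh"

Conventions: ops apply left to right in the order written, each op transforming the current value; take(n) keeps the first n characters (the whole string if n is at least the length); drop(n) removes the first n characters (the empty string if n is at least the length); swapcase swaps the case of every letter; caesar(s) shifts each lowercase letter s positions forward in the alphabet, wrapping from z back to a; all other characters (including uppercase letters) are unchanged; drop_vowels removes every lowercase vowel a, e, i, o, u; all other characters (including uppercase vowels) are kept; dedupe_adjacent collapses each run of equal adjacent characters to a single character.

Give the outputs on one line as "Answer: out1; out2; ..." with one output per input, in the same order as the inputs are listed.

"OTRNGTCLR"; "QGEOBXTZQO"; "DMBTQOZSZM"; "TMKL"; "KETEIBKND"; "ECYODSGB"

Execution, op by op:
  "uofwjquwr" -> "rlctgnrto" -> "rlctgnrto" -> "otrngtclr" -> "OTRNGTCLR"
  "rtcwaerhjt" -> "oqztxboegq" -> "oqztxboegq" -> "qgeobxtzqo" -> "QGEOBXTZQO"
  "pcvcrtwepg" -> "mzszoqtbmd" -> "mzszoqtbmd" -> "dmbtqozszm" -> "DMBTQOZSZM"
  "onpw" -> "lkmt" -> "lkmt" -> "tmkl" -> "TMKL"
  "ggqnellhwhn" -> "ddnkbiietek" -> "dnkbietek" -> "keteibknd" -> "KETEIBKND"
  "ejvgrbffh" -> "bgsdoycce" -> "bgsdoyce" -> "ecyodsgb" -> "ECYODSGB"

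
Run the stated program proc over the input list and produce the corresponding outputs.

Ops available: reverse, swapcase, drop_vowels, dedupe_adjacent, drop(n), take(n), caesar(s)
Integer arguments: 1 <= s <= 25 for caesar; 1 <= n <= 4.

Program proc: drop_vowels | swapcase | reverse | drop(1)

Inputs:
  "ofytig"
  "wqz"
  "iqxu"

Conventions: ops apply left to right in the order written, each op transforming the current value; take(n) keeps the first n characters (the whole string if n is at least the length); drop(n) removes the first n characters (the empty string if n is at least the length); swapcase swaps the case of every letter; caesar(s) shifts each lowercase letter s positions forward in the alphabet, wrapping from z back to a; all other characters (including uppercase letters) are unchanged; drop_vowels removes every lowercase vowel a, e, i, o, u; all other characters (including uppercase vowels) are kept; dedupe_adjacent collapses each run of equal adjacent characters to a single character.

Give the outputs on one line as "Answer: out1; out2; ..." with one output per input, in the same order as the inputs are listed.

"TYF"; "QW"; "Q"

Execution, op by op:
  "ofytig" -> "fytg" -> "FYTG" -> "GTYF" -> "TYF"
  "wqz" -> "wqz" -> "WQZ" -> "ZQW" -> "QW"
  "iqxu" -> "qx" -> "QX" -> "XQ" -> "Q"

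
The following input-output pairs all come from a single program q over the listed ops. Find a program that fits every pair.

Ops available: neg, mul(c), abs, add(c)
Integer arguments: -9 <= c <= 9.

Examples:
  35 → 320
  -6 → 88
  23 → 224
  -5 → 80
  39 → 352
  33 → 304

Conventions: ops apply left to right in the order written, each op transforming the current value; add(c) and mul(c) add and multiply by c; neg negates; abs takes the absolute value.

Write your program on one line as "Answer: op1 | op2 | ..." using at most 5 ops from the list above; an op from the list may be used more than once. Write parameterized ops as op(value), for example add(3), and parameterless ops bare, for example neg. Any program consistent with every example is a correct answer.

abs | add(5) | neg | mul(-8)

Check, running the answer program on each example:
  35 -> 35 -> 40 -> -40 -> 320
  -6 -> 6 -> 11 -> -11 -> 88
  23 -> 23 -> 28 -> -28 -> 224
  -5 -> 5 -> 10 -> -10 -> 80
  39 -> 39 -> 44 -> -44 -> 352
  33 -> 33 -> 38 -> -38 -> 304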